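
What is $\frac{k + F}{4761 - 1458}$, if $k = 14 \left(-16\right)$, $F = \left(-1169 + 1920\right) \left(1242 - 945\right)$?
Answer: $\frac{222823}{3303} \approx 67.461$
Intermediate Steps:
$F = 223047$ ($F = 751 \cdot 297 = 223047$)
$k = -224$
$\frac{k + F}{4761 - 1458} = \frac{-224 + 223047}{4761 - 1458} = \frac{222823}{4761 - 1458} = \frac{222823}{3303}$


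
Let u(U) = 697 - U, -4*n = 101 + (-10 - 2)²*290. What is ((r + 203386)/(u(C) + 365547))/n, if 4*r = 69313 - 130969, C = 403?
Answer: -751888/15314470101 ≈ -4.9097e-5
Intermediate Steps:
n = -41861/4 (n = -(101 + (-10 - 2)²*290)/4 = -(101 + (-12)²*290)/4 = -(101 + 144*290)/4 = -(101 + 41760)/4 = -¼*41861 = -41861/4 ≈ -10465.)
r = -15414 (r = (69313 - 130969)/4 = (¼)*(-61656) = -15414)
((r + 203386)/(u(C) + 365547))/n = ((-15414 + 203386)/((697 - 1*403) + 365547))/(-41861/4) = (187972/((697 - 403) + 365547))*(-4/41861) = (187972/(294 + 365547))*(-4/41861) = (187972/365841)*(-4/41861) = -751888/15314470101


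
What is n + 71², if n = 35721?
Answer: 40762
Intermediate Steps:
n + 71² = 35721 + 71² = 35721 + 5041 = 40762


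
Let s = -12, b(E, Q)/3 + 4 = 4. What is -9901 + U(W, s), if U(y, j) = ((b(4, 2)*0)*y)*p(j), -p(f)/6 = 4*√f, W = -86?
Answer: -9901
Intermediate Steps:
b(E, Q) = 0 (b(E, Q) = -12 + 3*4 = -12 + 12 = 0)
p(f) = -24*√f
U(y, j) = 0 (U(y, j) = ((0*0)*y)*(-24*√j) = (0*y)*(-24*√j) = 0*(-24*√j) = 0)
-9901 + U(W, s) = -9901 + 0 = -9901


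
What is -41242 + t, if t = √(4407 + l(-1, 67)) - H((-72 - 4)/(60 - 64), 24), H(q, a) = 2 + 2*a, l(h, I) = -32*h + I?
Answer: -41292 + √4506 ≈ -41225.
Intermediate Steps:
l(h, I) = I - 32*h
t = -50 + √4506 (t = √(4407 + (67 - 32*(-1))) - (2 + 2*24) = √(4407 + (67 + 32)) - (2 + 48) = √(4407 + 99) - 1*50 = √4506 - 50 = -50 + √4506 ≈ 17.127)
-41242 + t = -41242 + (-50 + √4506) = -41292 + √4506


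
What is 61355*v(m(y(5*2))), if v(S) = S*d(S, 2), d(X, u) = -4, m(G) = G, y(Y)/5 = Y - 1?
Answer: -11043900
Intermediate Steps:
y(Y) = -5 + 5*Y (y(Y) = 5*(Y - 1) = 5*(-1 + Y) = -5 + 5*Y)
v(S) = -4*S (v(S) = S*(-4) = -4*S)
61355*v(m(y(5*2))) = 61355*(-4*(-5 + 5*(5*2))) = 61355*(-4*(-5 + 5*10)) = 61355*(-4*(-5 + 50)) = 61355*(-4*45) = 61355*(-180) = -11043900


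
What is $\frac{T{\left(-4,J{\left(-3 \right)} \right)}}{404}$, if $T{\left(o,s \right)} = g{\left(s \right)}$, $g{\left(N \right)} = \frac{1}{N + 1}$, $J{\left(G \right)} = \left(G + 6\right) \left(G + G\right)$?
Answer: $- \frac{1}{6868} \approx -0.0001456$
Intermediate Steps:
$J{\left(G \right)} = 2 G \left(6 + G\right)$ ($J{\left(G \right)} = \left(6 + G\right) 2 G = 2 G \left(6 + G\right)$)
$g{\left(N \right)} = \frac{1}{1 + N}$
$T{\left(o,s \right)} = \frac{1}{1 + s}$
$\frac{T{\left(-4,J{\left(-3 \right)} \right)}}{404} = \frac{1}{\left(1 + 2 \left(-3\right) \left(6 - 3\right)\right) 404} = \frac{1}{1 + 2 \left(-3\right) 3} \cdot \frac{1}{404} = \frac{1}{1 - 18} \cdot \frac{1}{404} = \frac{1}{-17} \cdot \frac{1}{404} = \left(- \frac{1}{17}\right) \frac{1}{404} = - \frac{1}{6868}$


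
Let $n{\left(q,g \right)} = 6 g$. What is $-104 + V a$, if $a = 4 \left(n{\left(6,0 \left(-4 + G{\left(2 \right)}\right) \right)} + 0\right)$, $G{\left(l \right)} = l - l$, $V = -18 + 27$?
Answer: $-104$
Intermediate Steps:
$V = 9$
$G{\left(l \right)} = 0$
$a = 0$ ($a = 4 \left(6 \cdot 0 \left(-4 + 0\right) + 0\right) = 4 \left(6 \cdot 0 \left(-4\right) + 0\right) = 4 \left(6 \cdot 0 + 0\right) = 4 \left(0 + 0\right) = 4 \cdot 0 = 0$)
$-104 + V a = -104 + 9 \cdot 0 = -104 + 0 = -104$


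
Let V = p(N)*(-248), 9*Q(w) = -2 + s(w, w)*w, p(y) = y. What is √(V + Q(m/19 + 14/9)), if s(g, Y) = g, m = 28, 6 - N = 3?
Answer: I*√195587894/513 ≈ 27.262*I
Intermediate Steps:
N = 3 (N = 6 - 1*3 = 6 - 3 = 3)
Q(w) = -2/9 + w²/9 (Q(w) = (-2 + w*w)/9 = (-2 + w²)/9 = -2/9 + w²/9)
V = -744 (V = 3*(-248) = -744)
√(V + Q(m/19 + 14/9)) = √(-744 + (-2/9 + (28/19 + 14/9)²/9)) = √(-744 + (-2/9 + (518/171)²/9)) = √(-744 + (-2/9 + (⅑)*(268324/29241))) = √(-744 + (-2/9 + 268324/263169)) = √(-744 + 209842/263169) = √(-195587894/263169) = I*√195587894/513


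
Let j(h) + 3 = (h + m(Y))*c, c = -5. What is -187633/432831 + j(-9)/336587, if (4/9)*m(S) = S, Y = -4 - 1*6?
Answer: -126175912363/291370575594 ≈ -0.43304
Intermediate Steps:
Y = -10 (Y = -4 - 6 = -10)
m(S) = 9*S/4
j(h) = 219/2 - 5*h (j(h) = -3 + (h + (9/4)*(-10))*(-5) = -3 + (h - 45/2)*(-5) = -3 + (-45/2 + h)*(-5) = -3 + (225/2 - 5*h) = 219/2 - 5*h)
-187633/432831 + j(-9)/336587 = -187633/432831 + (219/2 - 5*(-9))/336587 = -187633*1/432831 + (219/2 + 45)*(1/336587) = -187633/432831 + (309/2)*(1/336587) = -187633/432831 + 309/673174 = -126175912363/291370575594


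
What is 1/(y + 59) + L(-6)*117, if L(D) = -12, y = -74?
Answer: -21061/15 ≈ -1404.1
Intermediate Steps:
1/(y + 59) + L(-6)*117 = 1/(-74 + 59) - 12*117 = 1/(-15) - 1404 = -1/15 - 1404 = -21061/15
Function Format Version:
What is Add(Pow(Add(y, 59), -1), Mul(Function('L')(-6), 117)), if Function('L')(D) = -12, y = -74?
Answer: Rational(-21061, 15) ≈ -1404.1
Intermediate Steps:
Add(Pow(Add(y, 59), -1), Mul(Function('L')(-6), 117)) = Add(Pow(Add(-74, 59), -1), Mul(-12, 117)) = Add(Pow(-15, -1), -1404) = Add(Rational(-1, 15), -1404) = Rational(-21061, 15)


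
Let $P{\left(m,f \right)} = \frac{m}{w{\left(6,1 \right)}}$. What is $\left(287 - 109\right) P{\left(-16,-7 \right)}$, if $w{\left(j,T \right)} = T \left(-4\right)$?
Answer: $712$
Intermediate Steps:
$w{\left(j,T \right)} = - 4 T$
$P{\left(m,f \right)} = - \frac{m}{4}$ ($P{\left(m,f \right)} = \frac{m}{\left(-4\right) 1} = \frac{m}{-4} = m \left(- \frac{1}{4}\right) = - \frac{m}{4}$)
$\left(287 - 109\right) P{\left(-16,-7 \right)} = \left(287 - 109\right) \left(\left(- \frac{1}{4}\right) \left(-16\right)\right) = 178 \cdot 4 = 712$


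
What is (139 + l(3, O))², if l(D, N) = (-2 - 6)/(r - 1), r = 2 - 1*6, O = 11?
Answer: 494209/25 ≈ 19768.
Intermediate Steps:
r = -4 (r = 2 - 6 = -4)
l(D, N) = 8/5 (l(D, N) = (-2 - 6)/(-4 - 1) = -8/(-5) = -8*(-⅕) = 8/5)
(139 + l(3, O))² = (139 + 8/5)² = (703/5)² = 494209/25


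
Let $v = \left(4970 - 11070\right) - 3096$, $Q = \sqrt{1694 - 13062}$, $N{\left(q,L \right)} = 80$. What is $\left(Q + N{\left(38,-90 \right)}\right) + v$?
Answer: $-9116 + 14 i \sqrt{58} \approx -9116.0 + 106.62 i$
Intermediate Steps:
$Q = 14 i \sqrt{58}$ ($Q = \sqrt{-11368} = 14 i \sqrt{58} \approx 106.62 i$)
$v = -9196$ ($v = -6100 - 3096 = -9196$)
$\left(Q + N{\left(38,-90 \right)}\right) + v = \left(14 i \sqrt{58} + 80\right) - 9196 = \left(80 + 14 i \sqrt{58}\right) - 9196 = -9116 + 14 i \sqrt{58}$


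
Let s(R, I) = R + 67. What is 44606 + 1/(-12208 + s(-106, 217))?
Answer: 546289681/12247 ≈ 44606.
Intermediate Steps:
s(R, I) = 67 + R
44606 + 1/(-12208 + s(-106, 217)) = 44606 + 1/(-12208 + (67 - 106)) = 44606 + 1/(-12208 - 39) = 44606 + 1/(-12247) = 44606 - 1/12247 = 546289681/12247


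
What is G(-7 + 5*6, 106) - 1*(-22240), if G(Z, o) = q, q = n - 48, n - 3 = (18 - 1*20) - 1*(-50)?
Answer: 22243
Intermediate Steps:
n = 51 (n = 3 + ((18 - 1*20) - 1*(-50)) = 3 + ((18 - 20) + 50) = 3 + (-2 + 50) = 3 + 48 = 51)
q = 3 (q = 51 - 48 = 3)
G(Z, o) = 3
G(-7 + 5*6, 106) - 1*(-22240) = 3 - 1*(-22240) = 3 + 22240 = 22243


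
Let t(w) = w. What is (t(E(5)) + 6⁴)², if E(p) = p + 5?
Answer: 1705636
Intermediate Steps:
E(p) = 5 + p
(t(E(5)) + 6⁴)² = ((5 + 5) + 6⁴)² = (10 + 1296)² = 1306² = 1705636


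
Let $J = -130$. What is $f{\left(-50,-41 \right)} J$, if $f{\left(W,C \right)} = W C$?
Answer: $-266500$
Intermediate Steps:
$f{\left(W,C \right)} = C W$
$f{\left(-50,-41 \right)} J = \left(-41\right) \left(-50\right) \left(-130\right) = 2050 \left(-130\right) = -266500$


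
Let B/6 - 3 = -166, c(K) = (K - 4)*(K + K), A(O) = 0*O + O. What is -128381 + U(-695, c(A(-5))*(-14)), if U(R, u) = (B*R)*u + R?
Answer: -856563676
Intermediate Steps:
A(O) = O (A(O) = 0 + O = O)
c(K) = 2*K*(-4 + K) (c(K) = (-4 + K)*(2*K) = 2*K*(-4 + K))
B = -978 (B = 18 + 6*(-166) = 18 - 996 = -978)
U(R, u) = R - 978*R*u (U(R, u) = (-978*R)*u + R = -978*R*u + R = R - 978*R*u)
-128381 + U(-695, c(A(-5))*(-14)) = -128381 - 695*(1 - 978*2*(-5)*(-4 - 5)*(-14)) = -128381 - 695*(1 - 978*2*(-5)*(-9)*(-14)) = -128381 - 695*(1 - 88020*(-14)) = -128381 - 695*(1 - 978*(-1260)) = -128381 - 695*(1 + 1232280) = -128381 - 695*1232281 = -128381 - 856435295 = -856563676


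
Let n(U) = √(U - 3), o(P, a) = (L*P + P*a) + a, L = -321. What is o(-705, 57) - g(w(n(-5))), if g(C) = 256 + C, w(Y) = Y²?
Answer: 185929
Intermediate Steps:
o(P, a) = a - 321*P + P*a (o(P, a) = (-321*P + P*a) + a = a - 321*P + P*a)
n(U) = √(-3 + U)
o(-705, 57) - g(w(n(-5))) = (57 - 321*(-705) - 705*57) - (256 + (√(-3 - 5))²) = (57 + 226305 - 40185) - (256 + (√(-8))²) = 186177 - (256 + (2*I*√2)²) = 186177 - (256 - 8) = 186177 - 1*248 = 186177 - 248 = 185929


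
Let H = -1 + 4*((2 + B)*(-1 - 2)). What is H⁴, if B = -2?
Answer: 1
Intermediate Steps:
H = -1 (H = -1 + 4*((2 - 2)*(-1 - 2)) = -1 + 4*(0*(-3)) = -1 + 4*0 = -1 + 0 = -1)
H⁴ = (-1)⁴ = 1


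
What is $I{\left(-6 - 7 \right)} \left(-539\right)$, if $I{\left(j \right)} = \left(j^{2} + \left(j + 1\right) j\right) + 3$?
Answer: $-176792$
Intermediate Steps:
$I{\left(j \right)} = 3 + j^{2} + j \left(1 + j\right)$ ($I{\left(j \right)} = \left(j^{2} + \left(1 + j\right) j\right) + 3 = \left(j^{2} + j \left(1 + j\right)\right) + 3 = 3 + j^{2} + j \left(1 + j\right)$)
$I{\left(-6 - 7 \right)} \left(-539\right) = \left(3 - 13 + 2 \left(-6 - 7\right)^{2}\right) \left(-539\right) = \left(3 - 13 + 2 \left(-13\right)^{2}\right) \left(-539\right) = \left(3 - 13 + 2 \cdot 169\right) \left(-539\right) = \left(3 - 13 + 338\right) \left(-539\right) = 328 \left(-539\right) = -176792$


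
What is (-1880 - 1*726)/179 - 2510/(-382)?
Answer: -273101/34189 ≈ -7.9880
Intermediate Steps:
(-1880 - 1*726)/179 - 2510/(-382) = (-1880 - 726)*(1/179) - 2510*(-1/382) = -2606*1/179 + 1255/191 = -2606/179 + 1255/191 = -273101/34189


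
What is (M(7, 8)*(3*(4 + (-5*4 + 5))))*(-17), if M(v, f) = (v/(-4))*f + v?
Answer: -3927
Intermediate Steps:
M(v, f) = v - f*v/4 (M(v, f) = (-v/4)*f + v = -f*v/4 + v = v - f*v/4)
(M(7, 8)*(3*(4 + (-5*4 + 5))))*(-17) = (((¼)*7*(4 - 1*8))*(3*(4 + (-5*4 + 5))))*(-17) = (((¼)*7*(4 - 8))*(3*(4 + (-20 + 5))))*(-17) = (((¼)*7*(-4))*(3*(4 - 15)))*(-17) = -21*(-11)*(-17) = -7*(-33)*(-17) = 231*(-17) = -3927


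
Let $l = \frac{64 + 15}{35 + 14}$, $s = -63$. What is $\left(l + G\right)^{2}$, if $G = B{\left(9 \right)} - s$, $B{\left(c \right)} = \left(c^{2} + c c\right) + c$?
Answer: $\frac{133287025}{2401} \approx 55513.0$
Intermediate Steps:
$l = \frac{79}{49} \approx 1.6122$
$B{\left(c \right)} = c + 2 c^{2}$ ($B{\left(c \right)} = \left(c^{2} + c^{2}\right) + c = 2 c^{2} + c = c + 2 c^{2}$)
$G = 234$ ($G = 9 \left(1 + 2 \cdot 9\right) - -63 = 9 \left(1 + 18\right) + 63 = 9 \cdot 19 + 63 = 171 + 63 = 234$)
$\left(l + G\right)^{2} = \left(\frac{79}{49} + 234\right)^{2} = \left(\frac{11545}{49}\right)^{2} = \frac{133287025}{2401}$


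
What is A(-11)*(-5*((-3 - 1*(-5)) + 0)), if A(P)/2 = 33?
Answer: -660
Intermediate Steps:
A(P) = 66 (A(P) = 2*33 = 66)
A(-11)*(-5*((-3 - 1*(-5)) + 0)) = 66*(-5*((-3 - 1*(-5)) + 0)) = 66*(-5*((-3 + 5) + 0)) = 66*(-5*(2 + 0)) = 66*(-5*2) = 66*(-10) = -660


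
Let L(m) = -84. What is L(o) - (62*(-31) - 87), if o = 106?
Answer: 1925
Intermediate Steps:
L(o) - (62*(-31) - 87) = -84 - (62*(-31) - 87) = -84 - (-1922 - 87) = -84 - 1*(-2009) = -84 + 2009 = 1925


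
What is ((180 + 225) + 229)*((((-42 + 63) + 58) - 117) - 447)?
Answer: -307490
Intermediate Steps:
((180 + 225) + 229)*((((-42 + 63) + 58) - 117) - 447) = (405 + 229)*(((21 + 58) - 117) - 447) = 634*((79 - 117) - 447) = 634*(-38 - 447) = 634*(-485) = -307490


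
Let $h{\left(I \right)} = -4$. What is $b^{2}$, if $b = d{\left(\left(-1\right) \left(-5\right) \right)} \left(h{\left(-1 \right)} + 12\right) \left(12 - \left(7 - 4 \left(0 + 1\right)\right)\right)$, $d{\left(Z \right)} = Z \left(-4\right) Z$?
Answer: $51840000$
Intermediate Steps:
$d{\left(Z \right)} = - 4 Z^{2}$ ($d{\left(Z \right)} = - 4 Z Z = - 4 Z^{2}$)
$b = -7200$ ($b = - 4 \left(\left(-1\right) \left(-5\right)\right)^{2} \left(-4 + 12\right) \left(12 - \left(7 - 4 \left(0 + 1\right)\right)\right) = - 4 \cdot 5^{2} \cdot 8 \left(12 + \left(4 \cdot 1 - 7\right)\right) = \left(-4\right) 25 \cdot 8 \left(12 + \left(4 - 7\right)\right) = - 100 \cdot 8 \left(12 - 3\right) = - 100 \cdot 8 \cdot 9 = \left(-100\right) 72 = -7200$)
$b^{2} = \left(-7200\right)^{2} = 51840000$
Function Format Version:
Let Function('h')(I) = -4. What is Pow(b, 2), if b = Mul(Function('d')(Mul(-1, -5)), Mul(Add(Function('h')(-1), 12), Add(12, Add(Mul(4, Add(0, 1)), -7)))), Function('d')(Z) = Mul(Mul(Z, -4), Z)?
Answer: 51840000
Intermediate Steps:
Function('d')(Z) = Mul(-4, Pow(Z, 2)) (Function('d')(Z) = Mul(Mul(-4, Z), Z) = Mul(-4, Pow(Z, 2)))
b = -7200 (b = Mul(Mul(-4, Pow(Mul(-1, -5), 2)), Mul(Add(-4, 12), Add(12, Add(Mul(4, Add(0, 1)), -7)))) = Mul(Mul(-4, Pow(5, 2)), Mul(8, Add(12, Add(Mul(4, 1), -7)))) = Mul(Mul(-4, 25), Mul(8, Add(12, Add(4, -7)))) = Mul(-100, Mul(8, Add(12, -3))) = Mul(-100, Mul(8, 9)) = Mul(-100, 72) = -7200)
Pow(b, 2) = Pow(-7200, 2) = 51840000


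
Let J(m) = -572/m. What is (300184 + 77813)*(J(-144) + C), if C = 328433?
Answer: 1489778282269/12 ≈ 1.2415e+11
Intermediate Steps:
(300184 + 77813)*(J(-144) + C) = (300184 + 77813)*(-572/(-144) + 328433) = 377997*(-572*(-1/144) + 328433) = 377997*(143/36 + 328433) = 377997*(11823731/36) = 1489778282269/12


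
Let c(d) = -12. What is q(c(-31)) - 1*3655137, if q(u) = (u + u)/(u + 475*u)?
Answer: -869922605/238 ≈ -3.6551e+6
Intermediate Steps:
q(u) = 1/238 (q(u) = (2*u)/((476*u)) = (2*u)*(1/(476*u)) = 1/238)
q(c(-31)) - 1*3655137 = 1/238 - 1*3655137 = 1/238 - 3655137 = -869922605/238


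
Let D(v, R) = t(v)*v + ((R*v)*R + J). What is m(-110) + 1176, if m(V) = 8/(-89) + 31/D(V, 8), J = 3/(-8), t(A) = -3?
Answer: 5618225976/4777787 ≈ 1175.9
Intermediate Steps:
J = -3/8 (J = 3*(-⅛) = -3/8 ≈ -0.37500)
D(v, R) = -3/8 - 3*v + v*R² (D(v, R) = -3*v + ((R*v)*R - 3/8) = -3*v + (v*R² - 3/8) = -3*v + (-3/8 + v*R²) = -3/8 - 3*v + v*R²)
m(V) = -8/89 + 31/(-3/8 + 61*V) (m(V) = 8/(-89) + 31/(-3/8 - 3*V + V*8²) = 8*(-1/89) + 31/(-3/8 - 3*V + V*64) = -8/89 + 31/(-3/8 - 3*V + 64*V) = -8/89 + 31/(-3/8 + 61*V))
m(-110) + 1176 = 16*(1381 - 244*(-110))/(89*(-3 + 488*(-110))) + 1176 = 16*(1381 + 26840)/(89*(-3 - 53680)) + 1176 = (16/89)*28221/(-53683) + 1176 = (16/89)*(-1/53683)*28221 + 1176 = -451536/4777787 + 1176 = 5618225976/4777787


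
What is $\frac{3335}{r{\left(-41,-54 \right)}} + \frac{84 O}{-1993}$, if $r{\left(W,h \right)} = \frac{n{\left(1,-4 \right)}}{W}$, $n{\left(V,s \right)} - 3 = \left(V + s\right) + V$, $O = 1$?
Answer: $- \frac{272512939}{1993} \approx -1.3674 \cdot 10^{5}$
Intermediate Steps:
$n{\left(V,s \right)} = 3 + s + 2 V$ ($n{\left(V,s \right)} = 3 + \left(\left(V + s\right) + V\right) = 3 + \left(s + 2 V\right) = 3 + s + 2 V$)
$r{\left(W,h \right)} = \frac{1}{W}$ ($r{\left(W,h \right)} = \frac{3 - 4 + 2 \cdot 1}{W} = \frac{3 - 4 + 2}{W} = 1 \frac{1}{W} = \frac{1}{W}$)
$\frac{3335}{r{\left(-41,-54 \right)}} + \frac{84 O}{-1993} = \frac{3335}{\frac{1}{-41}} + \frac{84 \cdot 1}{-1993} = \frac{3335}{- \frac{1}{41}} + 84 \left(- \frac{1}{1993}\right) = 3335 \left(-41\right) - \frac{84}{1993} = -136735 - \frac{84}{1993} = - \frac{272512939}{1993}$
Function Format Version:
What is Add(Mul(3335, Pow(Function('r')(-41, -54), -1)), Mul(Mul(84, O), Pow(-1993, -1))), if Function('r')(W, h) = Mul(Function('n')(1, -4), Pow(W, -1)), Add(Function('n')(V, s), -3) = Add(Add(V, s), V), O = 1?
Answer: Rational(-272512939, 1993) ≈ -1.3674e+5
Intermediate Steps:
Function('n')(V, s) = Add(3, s, Mul(2, V)) (Function('n')(V, s) = Add(3, Add(Add(V, s), V)) = Add(3, Add(s, Mul(2, V))) = Add(3, s, Mul(2, V)))
Function('r')(W, h) = Pow(W, -1) (Function('r')(W, h) = Mul(Add(3, -4, Mul(2, 1)), Pow(W, -1)) = Mul(Add(3, -4, 2), Pow(W, -1)) = Mul(1, Pow(W, -1)) = Pow(W, -1))
Add(Mul(3335, Pow(Function('r')(-41, -54), -1)), Mul(Mul(84, O), Pow(-1993, -1))) = Add(Mul(3335, Pow(Pow(-41, -1), -1)), Mul(Mul(84, 1), Pow(-1993, -1))) = Add(Mul(3335, Pow(Rational(-1, 41), -1)), Mul(84, Rational(-1, 1993))) = Add(Mul(3335, -41), Rational(-84, 1993)) = Add(-136735, Rational(-84, 1993)) = Rational(-272512939, 1993)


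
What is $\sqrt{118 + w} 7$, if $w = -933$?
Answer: $7 i \sqrt{815} \approx 199.84 i$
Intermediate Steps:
$\sqrt{118 + w} 7 = \sqrt{118 - 933} \cdot 7 = \sqrt{-815} \cdot 7 = i \sqrt{815} \cdot 7 = 7 i \sqrt{815}$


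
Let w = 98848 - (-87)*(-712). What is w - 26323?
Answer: 10581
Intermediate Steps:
w = 36904 (w = 98848 - 1*61944 = 98848 - 61944 = 36904)
w - 26323 = 36904 - 26323 = 10581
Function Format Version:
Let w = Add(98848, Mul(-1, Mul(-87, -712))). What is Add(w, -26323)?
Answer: 10581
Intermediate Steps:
w = 36904 (w = Add(98848, Mul(-1, 61944)) = Add(98848, -61944) = 36904)
Add(w, -26323) = Add(36904, -26323) = 10581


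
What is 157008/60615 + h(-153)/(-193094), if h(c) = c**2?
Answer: 9632788739/3901464270 ≈ 2.4690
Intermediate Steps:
157008/60615 + h(-153)/(-193094) = 157008/60615 + (-153)**2/(-193094) = 157008*(1/60615) + 23409*(-1/193094) = 52336/20205 - 23409/193094 = 9632788739/3901464270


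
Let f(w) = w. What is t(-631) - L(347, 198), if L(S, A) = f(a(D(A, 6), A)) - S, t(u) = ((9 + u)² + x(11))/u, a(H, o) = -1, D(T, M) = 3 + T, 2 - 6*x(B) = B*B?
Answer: -1003657/3786 ≈ -265.10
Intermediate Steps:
x(B) = ⅓ - B²/6 (x(B) = ⅓ - B*B/6 = ⅓ - B²/6)
t(u) = (-119/6 + (9 + u)²)/u (t(u) = ((9 + u)² + (⅓ - ⅙*11²))/u = ((9 + u)² + (⅓ - ⅙*121))/u = ((9 + u)² + (⅓ - 121/6))/u = ((9 + u)² - 119/6)/u = (-119/6 + (9 + u)²)/u)
L(S, A) = -1 - S
t(-631) - L(347, 198) = (-119/6 + (9 - 631)²)/(-631) - (-1 - 1*347) = -(-119/6 + (-622)²)/631 - (-1 - 347) = -(-119/6 + 386884)/631 - 1*(-348) = -1/631*2321185/6 + 348 = -2321185/3786 + 348 = -1003657/3786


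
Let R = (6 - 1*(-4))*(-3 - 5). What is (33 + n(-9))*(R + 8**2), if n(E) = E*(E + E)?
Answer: -3120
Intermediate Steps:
n(E) = 2*E**2 (n(E) = E*(2*E) = 2*E**2)
R = -80 (R = (6 + 4)*(-8) = 10*(-8) = -80)
(33 + n(-9))*(R + 8**2) = (33 + 2*(-9)**2)*(-80 + 8**2) = (33 + 2*81)*(-80 + 64) = (33 + 162)*(-16) = 195*(-16) = -3120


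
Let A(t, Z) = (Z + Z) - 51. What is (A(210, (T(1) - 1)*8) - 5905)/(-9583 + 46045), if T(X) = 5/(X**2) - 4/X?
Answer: -2978/18231 ≈ -0.16335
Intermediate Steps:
T(X) = -4/X + 5/X**2 (T(X) = 5/X**2 - 4/X = -4/X + 5/X**2)
A(t, Z) = -51 + 2*Z (A(t, Z) = 2*Z - 51 = -51 + 2*Z)
(A(210, (T(1) - 1)*8) - 5905)/(-9583 + 46045) = ((-51 + 2*(((5 - 4*1)/1**2 - 1)*8)) - 5905)/(-9583 + 46045) = ((-51 + 2*((1*(5 - 4) - 1)*8)) - 5905)/36462 = ((-51 + 2*((1*1 - 1)*8)) - 5905)*(1/36462) = ((-51 + 2*((1 - 1)*8)) - 5905)*(1/36462) = ((-51 + 2*(0*8)) - 5905)*(1/36462) = ((-51 + 2*0) - 5905)*(1/36462) = ((-51 + 0) - 5905)*(1/36462) = (-51 - 5905)*(1/36462) = -5956*1/36462 = -2978/18231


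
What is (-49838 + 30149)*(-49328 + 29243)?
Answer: 395453565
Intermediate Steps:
(-49838 + 30149)*(-49328 + 29243) = -19689*(-20085) = 395453565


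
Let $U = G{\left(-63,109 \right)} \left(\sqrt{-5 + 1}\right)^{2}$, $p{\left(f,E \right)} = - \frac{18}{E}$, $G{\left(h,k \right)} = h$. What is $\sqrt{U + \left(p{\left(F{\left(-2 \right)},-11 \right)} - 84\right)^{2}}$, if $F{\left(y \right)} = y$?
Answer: $\frac{24 \sqrt{1478}}{11} \approx 83.88$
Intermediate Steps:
$U = 252$ ($U = - 63 \left(\sqrt{-5 + 1}\right)^{2} = - 63 \left(\sqrt{-4}\right)^{2} = - 63 \left(2 i\right)^{2} = \left(-63\right) \left(-4\right) = 252$)
$\sqrt{U + \left(p{\left(F{\left(-2 \right)},-11 \right)} - 84\right)^{2}} = \sqrt{252 + \left(- \frac{18}{-11} - 84\right)^{2}} = \sqrt{252 + \left(\left(-18\right) \left(- \frac{1}{11}\right) - 84\right)^{2}} = \sqrt{252 + \left(\frac{18}{11} - 84\right)^{2}} = \sqrt{252 + \left(- \frac{906}{11}\right)^{2}} = \sqrt{252 + \frac{820836}{121}} = \sqrt{\frac{851328}{121}} = \frac{24 \sqrt{1478}}{11}$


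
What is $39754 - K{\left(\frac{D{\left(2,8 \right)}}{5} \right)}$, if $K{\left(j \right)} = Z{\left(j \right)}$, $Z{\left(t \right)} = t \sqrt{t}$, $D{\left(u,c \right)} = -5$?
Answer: $39754 + i \approx 39754.0 + 1.0 i$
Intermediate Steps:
$Z{\left(t \right)} = t^{\frac{3}{2}}$
$K{\left(j \right)} = j^{\frac{3}{2}}$
$39754 - K{\left(\frac{D{\left(2,8 \right)}}{5} \right)} = 39754 - \left(- \frac{5}{5}\right)^{\frac{3}{2}} = 39754 - \left(\left(-5\right) \frac{1}{5}\right)^{\frac{3}{2}} = 39754 - \left(-1\right)^{\frac{3}{2}} = 39754 - - i = 39754 + i$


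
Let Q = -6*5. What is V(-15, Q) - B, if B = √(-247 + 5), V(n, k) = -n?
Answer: 15 - 11*I*√2 ≈ 15.0 - 15.556*I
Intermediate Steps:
Q = -30
B = 11*I*√2 (B = √(-242) = 11*I*√2 ≈ 15.556*I)
V(-15, Q) - B = -1*(-15) - 11*I*√2 = 15 - 11*I*√2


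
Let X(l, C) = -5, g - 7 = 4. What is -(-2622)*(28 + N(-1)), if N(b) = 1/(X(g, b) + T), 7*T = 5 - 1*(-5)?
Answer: 1817046/25 ≈ 72682.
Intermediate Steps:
g = 11 (g = 7 + 4 = 11)
T = 10/7 (T = (5 - 1*(-5))/7 = (5 + 5)/7 = (⅐)*10 = 10/7 ≈ 1.4286)
N(b) = -7/25 (N(b) = 1/(-5 + 10/7) = 1/(-25/7) = -7/25)
-(-2622)*(28 + N(-1)) = -(-2622)*(28 - 7/25) = -(-2622)*693/25 = -114*(-15939/25) = 1817046/25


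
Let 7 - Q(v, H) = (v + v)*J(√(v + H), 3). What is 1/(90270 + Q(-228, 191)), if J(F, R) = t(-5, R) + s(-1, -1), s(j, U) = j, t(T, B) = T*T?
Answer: 1/101221 ≈ 9.8794e-6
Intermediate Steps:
t(T, B) = T²
J(F, R) = 24 (J(F, R) = (-5)² - 1 = 25 - 1 = 24)
Q(v, H) = 7 - 48*v (Q(v, H) = 7 - (v + v)*24 = 7 - 2*v*24 = 7 - 48*v)
1/(90270 + Q(-228, 191)) = 1/(90270 + (7 - 48*(-228))) = 1/(90270 + (7 + 10944)) = 1/(90270 + 10951) = 1/101221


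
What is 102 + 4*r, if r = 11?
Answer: 146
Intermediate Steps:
102 + 4*r = 102 + 4*11 = 102 + 44 = 146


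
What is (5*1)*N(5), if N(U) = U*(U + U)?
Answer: 250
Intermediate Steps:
N(U) = 2*U² (N(U) = U*(2*U) = 2*U²)
(5*1)*N(5) = (5*1)*(2*5²) = 5*(2*25) = 5*50 = 250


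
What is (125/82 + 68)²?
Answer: 32501401/6724 ≈ 4833.6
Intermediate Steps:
(125/82 + 68)² = (5701/82)² = 32501401/6724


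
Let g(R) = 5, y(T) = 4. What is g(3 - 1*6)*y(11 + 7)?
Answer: 20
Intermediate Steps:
g(3 - 1*6)*y(11 + 7) = 5*4 = 20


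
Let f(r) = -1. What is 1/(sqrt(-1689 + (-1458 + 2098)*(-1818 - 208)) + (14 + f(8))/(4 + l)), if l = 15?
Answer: 247/468696938 - 361*I*sqrt(1298329)/468696938 ≈ 5.2699e-7 - 0.00087762*I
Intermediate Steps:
1/(sqrt(-1689 + (-1458 + 2098)*(-1818 - 208)) + (14 + f(8))/(4 + l)) = 1/(sqrt(-1689 + (-1458 + 2098)*(-1818 - 208)) + (14 - 1)/(4 + 15)) = 1/(sqrt(-1689 + 640*(-2026)) + 13/19) = 1/(sqrt(-1689 - 1296640) + (1/19)*13) = 1/(sqrt(-1298329) + 13/19) = 1/(I*sqrt(1298329) + 13/19) = 1/(13/19 + I*sqrt(1298329))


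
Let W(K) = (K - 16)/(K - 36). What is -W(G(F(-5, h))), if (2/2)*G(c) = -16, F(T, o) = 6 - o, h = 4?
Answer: -8/13 ≈ -0.61539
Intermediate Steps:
G(c) = -16
W(K) = (-16 + K)/(-36 + K)
-W(G(F(-5, h))) = -(-16 - 16)/(-36 - 16) = -(-32)/(-52) = -(-1)*(-32)/52 = -1*8/13 = -8/13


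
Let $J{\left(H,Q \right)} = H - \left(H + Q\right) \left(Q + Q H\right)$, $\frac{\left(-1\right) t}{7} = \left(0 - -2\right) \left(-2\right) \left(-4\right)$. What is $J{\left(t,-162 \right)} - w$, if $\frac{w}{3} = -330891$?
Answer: $5919629$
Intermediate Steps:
$w = -992673$ ($w = 3 \left(-330891\right) = -992673$)
$t = -112$ ($t = - 7 \left(0 - -2\right) \left(-2\right) \left(-4\right) = - 7 \left(0 + 2\right) \left(-2\right) \left(-4\right) = - 7 \cdot 2 \left(-2\right) \left(-4\right) = - 7 \left(\left(-4\right) \left(-4\right)\right) = \left(-7\right) 16 = -112$)
$J{\left(H,Q \right)} = H - \left(H + Q\right) \left(Q + H Q\right)$
$J{\left(t,-162 \right)} - w = \left(-112 - \left(-162\right)^{2} - \left(-112\right) \left(-162\right) - - 112 \left(-162\right)^{2} - - 162 \left(-112\right)^{2}\right) - -992673 = \left(-112 - 26244 - 18144 - \left(-112\right) 26244 - \left(-162\right) 12544\right) + 992673 = \left(-112 - 26244 - 18144 + 2939328 + 2032128\right) + 992673 = 4926956 + 992673 = 5919629$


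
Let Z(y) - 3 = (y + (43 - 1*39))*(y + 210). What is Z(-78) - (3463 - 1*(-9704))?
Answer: -22932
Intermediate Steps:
Z(y) = 3 + (4 + y)*(210 + y) (Z(y) = 3 + (y + (43 - 1*39))*(y + 210) = 3 + (y + (43 - 39))*(210 + y) = 3 + (y + 4)*(210 + y) = 3 + (4 + y)*(210 + y))
Z(-78) - (3463 - 1*(-9704)) = (843 + (-78)² + 214*(-78)) - (3463 - 1*(-9704)) = (843 + 6084 - 16692) - (3463 + 9704) = -9765 - 1*13167 = -9765 - 13167 = -22932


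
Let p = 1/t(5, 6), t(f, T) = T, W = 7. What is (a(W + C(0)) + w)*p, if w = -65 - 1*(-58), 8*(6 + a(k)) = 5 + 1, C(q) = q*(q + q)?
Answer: -49/24 ≈ -2.0417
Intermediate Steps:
C(q) = 2*q² (C(q) = q*(2*q) = 2*q²)
a(k) = -21/4 (a(k) = -6 + (5 + 1)/8 = -6 + (⅛)*6 = -6 + ¾ = -21/4)
w = -7 (w = -65 + 58 = -7)
p = ⅙ (p = 1/6 = ⅙ ≈ 0.16667)
(a(W + C(0)) + w)*p = (-21/4 - 7)*(⅙) = -49/4*⅙ = -49/24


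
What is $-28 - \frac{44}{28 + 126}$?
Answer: $- \frac{198}{7} \approx -28.286$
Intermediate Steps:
$-28 - \frac{44}{28 + 126} = -28 - \frac{44}{154} = -28 - \frac{2}{7} = - \frac{198}{7}$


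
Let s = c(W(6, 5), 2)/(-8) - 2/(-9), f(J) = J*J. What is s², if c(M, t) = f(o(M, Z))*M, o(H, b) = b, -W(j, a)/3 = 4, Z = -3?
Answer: 61009/324 ≈ 188.30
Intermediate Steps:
W(j, a) = -12 (W(j, a) = -3*4 = -12)
f(J) = J²
c(M, t) = 9*M (c(M, t) = (-3)²*M = 9*M)
s = 247/18 (s = (9*(-12))/(-8) - 2/(-9) = -108*(-⅛) - 2*(-⅑) = 27/2 + 2/9 = 247/18 ≈ 13.722)
s² = (247/18)² = 61009/324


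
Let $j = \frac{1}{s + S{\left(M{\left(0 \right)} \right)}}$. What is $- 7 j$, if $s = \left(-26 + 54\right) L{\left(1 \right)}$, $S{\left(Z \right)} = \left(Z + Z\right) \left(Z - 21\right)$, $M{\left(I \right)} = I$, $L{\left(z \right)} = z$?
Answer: $- \frac{1}{4} \approx -0.25$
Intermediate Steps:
$S{\left(Z \right)} = 2 Z \left(-21 + Z\right)$
$s = 28$ ($s = \left(-26 + 54\right) 1 = 28 \cdot 1 = 28$)
$j = \frac{1}{28}$ ($j = \frac{1}{28 + 2 \cdot 0 \left(-21 + 0\right)} = \frac{1}{28 + 2 \cdot 0 \left(-21\right)} = \frac{1}{28 + 0} = \frac{1}{28} \approx 0.035714$)
$- 7 j = \left(-7\right) \frac{1}{28} = - \frac{1}{4}$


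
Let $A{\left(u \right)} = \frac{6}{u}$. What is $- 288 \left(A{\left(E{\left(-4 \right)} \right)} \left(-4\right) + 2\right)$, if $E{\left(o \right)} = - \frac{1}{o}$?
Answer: $27072$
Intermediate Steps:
$- 288 \left(A{\left(E{\left(-4 \right)} \right)} \left(-4\right) + 2\right) = - 288 \left(\frac{6}{\left(-1\right) \frac{1}{-4}} \left(-4\right) + 2\right) = - 288 \left(\frac{6}{\left(-1\right) \left(- \frac{1}{4}\right)} \left(-4\right) + 2\right) = - 288 \left(6 \frac{1}{\frac{1}{4}} \left(-4\right) + 2\right) = - 288 \left(6 \cdot 4 \left(-4\right) + 2\right) = - 288 \left(24 \left(-4\right) + 2\right) = - 288 \left(-96 + 2\right) = \left(-288\right) \left(-94\right) = 27072$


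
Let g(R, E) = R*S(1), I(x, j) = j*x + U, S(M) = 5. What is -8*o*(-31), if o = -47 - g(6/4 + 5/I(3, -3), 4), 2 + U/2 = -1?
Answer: -39308/3 ≈ -13103.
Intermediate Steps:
U = -6 (U = -4 + 2*(-1) = -4 - 2 = -6)
I(x, j) = -6 + j*x (I(x, j) = j*x - 6 = -6 + j*x)
g(R, E) = 5*R (g(R, E) = R*5 = 5*R)
o = -317/6 (o = -47 - 5*(6/4 + 5/(-6 - 3*3)) = -47 - 5*(6*(¼) + 5/(-6 - 9)) = -47 - 5*(3/2 + 5/(-15)) = -47 - 5*(3/2 + 5*(-1/15)) = -47 - 5*(3/2 - ⅓) = -47 - 5*7/6 = -47 - 1*35/6 = -47 - 35/6 = -317/6 ≈ -52.833)
-8*o*(-31) = -8*(-317/6)*(-31) = (1268/3)*(-31) = -39308/3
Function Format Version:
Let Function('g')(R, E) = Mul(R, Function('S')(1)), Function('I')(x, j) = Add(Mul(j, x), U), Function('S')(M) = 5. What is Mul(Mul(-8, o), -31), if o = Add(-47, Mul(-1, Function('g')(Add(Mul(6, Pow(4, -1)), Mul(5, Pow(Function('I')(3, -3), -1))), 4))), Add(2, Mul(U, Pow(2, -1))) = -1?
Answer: Rational(-39308, 3) ≈ -13103.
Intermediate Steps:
U = -6 (U = Add(-4, Mul(2, -1)) = Add(-4, -2) = -6)
Function('I')(x, j) = Add(-6, Mul(j, x)) (Function('I')(x, j) = Add(Mul(j, x), -6) = Add(-6, Mul(j, x)))
Function('g')(R, E) = Mul(5, R) (Function('g')(R, E) = Mul(R, 5) = Mul(5, R))
o = Rational(-317, 6) (o = Add(-47, Mul(-1, Mul(5, Add(Mul(6, Pow(4, -1)), Mul(5, Pow(Add(-6, Mul(-3, 3)), -1)))))) = Add(-47, Mul(-1, Mul(5, Add(Mul(6, Rational(1, 4)), Mul(5, Pow(Add(-6, -9), -1)))))) = Add(-47, Mul(-1, Mul(5, Add(Rational(3, 2), Mul(5, Pow(-15, -1)))))) = Add(-47, Mul(-1, Mul(5, Add(Rational(3, 2), Mul(5, Rational(-1, 15)))))) = Add(-47, Mul(-1, Mul(5, Add(Rational(3, 2), Rational(-1, 3))))) = Add(-47, Mul(-1, Mul(5, Rational(7, 6)))) = Add(-47, Mul(-1, Rational(35, 6))) = Add(-47, Rational(-35, 6)) = Rational(-317, 6) ≈ -52.833)
Mul(Mul(-8, o), -31) = Mul(Mul(-8, Rational(-317, 6)), -31) = Mul(Rational(1268, 3), -31) = Rational(-39308, 3)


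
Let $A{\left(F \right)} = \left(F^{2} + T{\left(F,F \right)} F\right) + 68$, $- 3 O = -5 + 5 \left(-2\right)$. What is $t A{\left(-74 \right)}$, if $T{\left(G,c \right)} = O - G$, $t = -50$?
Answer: $15100$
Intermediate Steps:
$O = 5$ ($O = - \frac{-5 + 5 \left(-2\right)}{3} = - \frac{-5 - 10}{3} = \left(- \frac{1}{3}\right) \left(-15\right) = 5$)
$T{\left(G,c \right)} = 5 - G$
$A{\left(F \right)} = 68 + F^{2} + F \left(5 - F\right)$ ($A{\left(F \right)} = \left(F^{2} + \left(5 - F\right) F\right) + 68 = \left(F^{2} + F \left(5 - F\right)\right) + 68 = 68 + F^{2} + F \left(5 - F\right)$)
$t A{\left(-74 \right)} = - 50 \left(68 + 5 \left(-74\right)\right) = - 50 \left(68 - 370\right) = \left(-50\right) \left(-302\right) = 15100$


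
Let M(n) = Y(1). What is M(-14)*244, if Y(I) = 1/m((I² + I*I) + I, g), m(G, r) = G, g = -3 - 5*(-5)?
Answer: 244/3 ≈ 81.333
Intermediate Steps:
g = 22 (g = -3 + 25 = 22)
Y(I) = 1/(I + 2*I²) (Y(I) = 1/((I² + I*I) + I) = 1/((I² + I²) + I) = 1/(2*I² + I) = 1/(I + 2*I²))
M(n) = ⅓ (M(n) = 1/(1*(1 + 2*1)) = 1/(1 + 2) = 1/3 = 1*(⅓) = ⅓)
M(-14)*244 = (⅓)*244 = 244/3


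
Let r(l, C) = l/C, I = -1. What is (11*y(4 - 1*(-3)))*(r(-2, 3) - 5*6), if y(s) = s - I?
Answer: -8096/3 ≈ -2698.7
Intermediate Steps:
y(s) = 1 + s (y(s) = s - 1*(-1) = s + 1 = 1 + s)
(11*y(4 - 1*(-3)))*(r(-2, 3) - 5*6) = (11*(1 + (4 - 1*(-3))))*(-2/3 - 5*6) = (11*(1 + (4 + 3)))*(-2*⅓ - 30) = (11*(1 + 7))*(-⅔ - 30) = (11*8)*(-92/3) = 88*(-92/3) = -8096/3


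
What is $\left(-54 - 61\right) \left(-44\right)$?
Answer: $5060$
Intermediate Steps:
$\left(-54 - 61\right) \left(-44\right) = \left(-115\right) \left(-44\right) = 5060$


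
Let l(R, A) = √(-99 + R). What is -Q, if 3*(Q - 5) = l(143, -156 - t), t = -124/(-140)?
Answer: -5 - 2*√11/3 ≈ -7.2111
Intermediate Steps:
t = 31/35 (t = -124*(-1/140) = 31/35 ≈ 0.88571)
Q = 5 + 2*√11/3 (Q = 5 + √(-99 + 143)/3 = 5 + √44/3 = 5 + (2*√11)/3 = 5 + 2*√11/3 ≈ 7.2111)
-Q = -(5 + 2*√11/3) = -5 - 2*√11/3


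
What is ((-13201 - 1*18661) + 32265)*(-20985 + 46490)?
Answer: 10278515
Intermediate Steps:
((-13201 - 1*18661) + 32265)*(-20985 + 46490) = ((-13201 - 18661) + 32265)*25505 = (-31862 + 32265)*25505 = 403*25505 = 10278515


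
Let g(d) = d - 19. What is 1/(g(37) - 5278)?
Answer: -1/5260 ≈ -0.00019011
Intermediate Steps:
g(d) = -19 + d
1/(g(37) - 5278) = 1/((-19 + 37) - 5278) = 1/(18 - 5278) = 1/(-5260) = -1/5260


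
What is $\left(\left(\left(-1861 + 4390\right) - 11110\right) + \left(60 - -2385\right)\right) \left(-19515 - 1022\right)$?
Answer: $126015032$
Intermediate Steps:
$\left(\left(\left(-1861 + 4390\right) - 11110\right) + \left(60 - -2385\right)\right) \left(-19515 - 1022\right) = \left(\left(2529 - 11110\right) + \left(60 + 2385\right)\right) \left(-20537\right) = \left(-8581 + 2445\right) \left(-20537\right) = \left(-6136\right) \left(-20537\right) = 126015032$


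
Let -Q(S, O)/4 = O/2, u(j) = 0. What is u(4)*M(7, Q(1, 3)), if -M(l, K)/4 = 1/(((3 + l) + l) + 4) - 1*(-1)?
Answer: 0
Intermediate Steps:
Q(S, O) = -2*O (Q(S, O) = -4*O/2 = -2*O)
M(l, K) = -4 - 4/(7 + 2*l) (M(l, K) = -4*(1/(((3 + l) + l) + 4) - 1*(-1)) = -4*(1/((3 + 2*l) + 4) + 1) = -4*(1/(7 + 2*l) + 1) = -4*(1 + 1/(7 + 2*l)) = -4 - 4/(7 + 2*l))
u(4)*M(7, Q(1, 3)) = 0*(8*(-4 - 1*7)/(7 + 2*7)) = 0*(8*(-4 - 7)/(7 + 14)) = 0*(8*(-11)/21) = 0*(8*(1/21)*(-11)) = 0*(-88/21) = 0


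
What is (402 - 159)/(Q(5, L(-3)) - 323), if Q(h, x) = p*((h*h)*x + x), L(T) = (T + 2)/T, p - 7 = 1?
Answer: -729/761 ≈ -0.95795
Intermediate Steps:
p = 8 (p = 7 + 1 = 8)
L(T) = (2 + T)/T
Q(h, x) = 8*x + 8*x*h² (Q(h, x) = 8*((h*h)*x + x) = 8*(h²*x + x) = 8*(x*h² + x) = 8*(x + x*h²) = 8*x + 8*x*h²)
(402 - 159)/(Q(5, L(-3)) - 323) = (402 - 159)/(8*((2 - 3)/(-3))*(1 + 5²) - 323) = 243/(8*(-⅓*(-1))*(1 + 25) - 323) = 243/(8*(⅓)*26 - 323) = 243/(208/3 - 323) = 243/(-761/3) = 243*(-3/761) = -729/761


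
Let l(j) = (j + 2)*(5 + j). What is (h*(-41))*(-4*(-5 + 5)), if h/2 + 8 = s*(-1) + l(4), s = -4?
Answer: 0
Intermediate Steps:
l(j) = (2 + j)*(5 + j)
h = 100 (h = -16 + 2*(-4*(-1) + (10 + 4² + 7*4)) = -16 + 2*(4 + (10 + 16 + 28)) = -16 + 2*(4 + 54) = -16 + 2*58 = -16 + 116 = 100)
(h*(-41))*(-4*(-5 + 5)) = (100*(-41))*(-4*(-5 + 5)) = -(-16400)*0 = -4100*0 = 0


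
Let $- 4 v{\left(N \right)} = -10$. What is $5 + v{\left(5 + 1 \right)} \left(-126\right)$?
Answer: $-310$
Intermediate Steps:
$v{\left(N \right)} = \frac{5}{2}$ ($v{\left(N \right)} = \left(- \frac{1}{4}\right) \left(-10\right) = \frac{5}{2}$)
$5 + v{\left(5 + 1 \right)} \left(-126\right) = 5 + \frac{5}{2} \left(-126\right) = 5 - 315 = -310$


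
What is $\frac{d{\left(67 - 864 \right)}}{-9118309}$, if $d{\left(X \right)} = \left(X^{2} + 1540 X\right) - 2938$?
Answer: $\frac{595109}{9118309} \approx 0.065265$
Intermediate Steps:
$d{\left(X \right)} = -2938 + X^{2} + 1540 X$
$\frac{d{\left(67 - 864 \right)}}{-9118309} = \frac{-2938 + \left(67 - 864\right)^{2} + 1540 \left(67 - 864\right)}{-9118309} = \left(-2938 + \left(-797\right)^{2} + 1540 \left(-797\right)\right) \left(- \frac{1}{9118309}\right) = \left(-2938 + 635209 - 1227380\right) \left(- \frac{1}{9118309}\right) = \left(-595109\right) \left(- \frac{1}{9118309}\right) = \frac{595109}{9118309}$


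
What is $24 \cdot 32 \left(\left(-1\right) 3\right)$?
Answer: $-2304$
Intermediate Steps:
$24 \cdot 32 \left(\left(-1\right) 3\right) = 768 \left(-3\right) = -2304$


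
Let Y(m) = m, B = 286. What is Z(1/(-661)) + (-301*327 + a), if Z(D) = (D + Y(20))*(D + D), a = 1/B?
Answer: -12299386578709/124959406 ≈ -98427.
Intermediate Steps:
a = 1/286 ≈ 0.0034965
Z(D) = 2*D*(20 + D) (Z(D) = (D + 20)*(D + D) = (20 + D)*(2*D) = 2*D*(20 + D))
Z(1/(-661)) + (-301*327 + a) = 2*(20 + 1/(-661))/(-661) + (-301*327 + 1/286) = 2*(-1/661)*(20 - 1/661) + (-98427 + 1/286) = 2*(-1/661)*(13219/661) - 28150121/286 = -26438/436921 - 28150121/286 = -12299386578709/124959406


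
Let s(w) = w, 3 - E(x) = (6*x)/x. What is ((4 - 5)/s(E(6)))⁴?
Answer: 1/81 ≈ 0.012346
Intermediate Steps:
E(x) = -3 (E(x) = 3 - 6*x/x = 3 - 1*6 = 3 - 6 = -3)
((4 - 5)/s(E(6)))⁴ = ((4 - 5)/(-3))⁴ = (-1*(-⅓))⁴ = (⅓)⁴ = 1/81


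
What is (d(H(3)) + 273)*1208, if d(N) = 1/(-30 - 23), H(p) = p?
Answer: 17477344/53 ≈ 3.2976e+5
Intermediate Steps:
d(N) = -1/53 (d(N) = 1/(-53) = -1/53)
(d(H(3)) + 273)*1208 = (-1/53 + 273)*1208 = (14468/53)*1208 = 17477344/53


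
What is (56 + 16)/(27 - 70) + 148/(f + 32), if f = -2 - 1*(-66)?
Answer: -137/1032 ≈ -0.13275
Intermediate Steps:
f = 64 (f = -2 + 66 = 64)
(56 + 16)/(27 - 70) + 148/(f + 32) = (56 + 16)/(27 - 70) + 148/(64 + 32) = 72/(-43) + 148/96 = 72*(-1/43) + (1/96)*148 = -72/43 + 37/24 = -137/1032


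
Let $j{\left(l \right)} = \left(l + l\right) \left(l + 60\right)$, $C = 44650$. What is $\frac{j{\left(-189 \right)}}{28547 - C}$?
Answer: $- \frac{48762}{16103} \approx -3.0281$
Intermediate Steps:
$j{\left(l \right)} = 2 l \left(60 + l\right)$
$\frac{j{\left(-189 \right)}}{28547 - C} = \frac{2 \left(-189\right) \left(60 - 189\right)}{28547 - 44650} = \frac{2 \left(-189\right) \left(-129\right)}{28547 - 44650} = \frac{48762}{-16103} = 48762 \left(- \frac{1}{16103}\right) = - \frac{48762}{16103}$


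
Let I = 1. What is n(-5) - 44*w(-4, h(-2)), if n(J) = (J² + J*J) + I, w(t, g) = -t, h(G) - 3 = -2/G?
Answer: -125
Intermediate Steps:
h(G) = 3 - 2/G
n(J) = 1 + 2*J² (n(J) = (J² + J*J) + 1 = (J² + J²) + 1 = 2*J² + 1 = 1 + 2*J²)
n(-5) - 44*w(-4, h(-2)) = (1 + 2*(-5)²) - (-44)*(-4) = (1 + 2*25) - 44*4 = (1 + 50) - 176 = 51 - 176 = -125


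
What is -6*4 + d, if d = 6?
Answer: -18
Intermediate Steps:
-6*4 + d = -6*4 + 6 = -24 + 6 = -18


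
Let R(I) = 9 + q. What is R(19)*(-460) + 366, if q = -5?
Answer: -1474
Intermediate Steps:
R(I) = 4 (R(I) = 9 - 5 = 4)
R(19)*(-460) + 366 = 4*(-460) + 366 = -1840 + 366 = -1474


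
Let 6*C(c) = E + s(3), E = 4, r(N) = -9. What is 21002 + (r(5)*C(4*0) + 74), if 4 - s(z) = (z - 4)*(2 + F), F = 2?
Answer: 21058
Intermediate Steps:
s(z) = 20 - 4*z (s(z) = 4 - (z - 4)*(2 + 2) = 4 - (-4 + z)*4 = 4 - (-16 + 4*z) = 4 + (16 - 4*z) = 20 - 4*z)
C(c) = 2 (C(c) = (4 + (20 - 4*3))/6 = (4 + (20 - 12))/6 = (4 + 8)/6 = (1/6)*12 = 2)
21002 + (r(5)*C(4*0) + 74) = 21002 + (-9*2 + 74) = 21002 + (-18 + 74) = 21002 + 56 = 21058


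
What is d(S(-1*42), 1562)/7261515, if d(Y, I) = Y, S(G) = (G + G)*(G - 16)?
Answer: 1624/2420505 ≈ 0.00067093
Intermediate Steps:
S(G) = 2*G*(-16 + G) (S(G) = (2*G)*(-16 + G) = 2*G*(-16 + G))
d(S(-1*42), 1562)/7261515 = (2*(-1*42)*(-16 - 1*42))/7261515 = (2*(-42)*(-16 - 42))*(1/7261515) = (2*(-42)*(-58))*(1/7261515) = 4872*(1/7261515) = 1624/2420505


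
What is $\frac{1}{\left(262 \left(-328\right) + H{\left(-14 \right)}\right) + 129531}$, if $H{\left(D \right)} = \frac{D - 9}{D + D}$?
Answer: $\frac{28}{1220683} \approx 2.2938 \cdot 10^{-5}$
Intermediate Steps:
$H{\left(D \right)} = \frac{-9 + D}{2 D}$
$\frac{1}{\left(262 \left(-328\right) + H{\left(-14 \right)}\right) + 129531} = \frac{1}{\left(262 \left(-328\right) + \frac{-9 - 14}{2 \left(-14\right)}\right) + 129531} = \frac{1}{\left(-85936 + \frac{1}{2} \left(- \frac{1}{14}\right) \left(-23\right)\right) + 129531} = \frac{1}{\left(-85936 + \frac{23}{28}\right) + 129531} = \frac{1}{- \frac{2406185}{28} + 129531} = \frac{1}{\frac{1220683}{28}} = \frac{28}{1220683}$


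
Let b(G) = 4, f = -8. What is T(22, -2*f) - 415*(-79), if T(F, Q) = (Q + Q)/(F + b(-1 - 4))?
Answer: 426221/13 ≈ 32786.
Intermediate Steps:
T(F, Q) = 2*Q/(4 + F) (T(F, Q) = (Q + Q)/(F + 4) = (2*Q)/(4 + F) = 2*Q/(4 + F))
T(22, -2*f) - 415*(-79) = 2*(-2*(-8))/(4 + 22) - 415*(-79) = 2*16/26 + 32785 = 2*16*(1/26) + 32785 = 16/13 + 32785 = 426221/13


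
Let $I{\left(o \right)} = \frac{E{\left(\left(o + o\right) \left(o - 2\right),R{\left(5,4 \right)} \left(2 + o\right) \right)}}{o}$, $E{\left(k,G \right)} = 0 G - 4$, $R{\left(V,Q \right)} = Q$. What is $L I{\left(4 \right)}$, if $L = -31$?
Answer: $31$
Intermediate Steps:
$E{\left(k,G \right)} = -4$ ($E{\left(k,G \right)} = 0 - 4 = -4$)
$I{\left(o \right)} = - \frac{4}{o}$
$L I{\left(4 \right)} = - 31 \left(- \frac{4}{4}\right) = - 31 \left(\left(-4\right) \frac{1}{4}\right) = \left(-31\right) \left(-1\right) = 31$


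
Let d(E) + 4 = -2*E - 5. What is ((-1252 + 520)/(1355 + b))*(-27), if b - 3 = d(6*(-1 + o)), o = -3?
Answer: 19764/1397 ≈ 14.147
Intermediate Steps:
d(E) = -9 - 2*E (d(E) = -4 + (-2*E - 5) = -4 + (-5 - 2*E) = -9 - 2*E)
b = 42 (b = 3 + (-9 - 12*(-1 - 3)) = 3 + (-9 - 12*(-4)) = 3 + (-9 - 2*(-24)) = 3 + (-9 + 48) = 3 + 39 = 42)
((-1252 + 520)/(1355 + b))*(-27) = ((-1252 + 520)/(1355 + 42))*(-27) = -732/1397*(-27) = 19764/1397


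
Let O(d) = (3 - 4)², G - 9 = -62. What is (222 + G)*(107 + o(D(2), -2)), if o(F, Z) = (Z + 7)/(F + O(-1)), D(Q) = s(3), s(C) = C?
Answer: 73177/4 ≈ 18294.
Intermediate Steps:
G = -53 (G = 9 - 62 = -53)
O(d) = 1 (O(d) = (-1)² = 1)
D(Q) = 3
o(F, Z) = (7 + Z)/(1 + F) (o(F, Z) = (Z + 7)/(F + 1) = (7 + Z)/(1 + F))
(222 + G)*(107 + o(D(2), -2)) = (222 - 53)*(107 + (7 - 2)/(1 + 3)) = 169*(107 + 5/4) = 169*(433/4) = 73177/4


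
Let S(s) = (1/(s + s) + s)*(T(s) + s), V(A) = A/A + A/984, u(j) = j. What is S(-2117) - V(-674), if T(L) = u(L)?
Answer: 4409982313/492 ≈ 8.9634e+6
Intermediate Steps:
V(A) = 1 + A/984 (V(A) = 1 + A*(1/984) = 1 + A/984)
T(L) = L
S(s) = 2*s*(s + 1/(2*s)) (S(s) = (1/(s + s) + s)*(s + s) = (1/(2*s) + s)*(2*s) = (s + 1/(2*s))*(2*s) = 2*s*(s + 1/(2*s)))
S(-2117) - V(-674) = (1 + 2*(-2117)**2) - (1 + (1/984)*(-674)) = (1 + 2*4481689) - (1 - 337/492) = (1 + 8963378) - 1*155/492 = 8963379 - 155/492 = 4409982313/492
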